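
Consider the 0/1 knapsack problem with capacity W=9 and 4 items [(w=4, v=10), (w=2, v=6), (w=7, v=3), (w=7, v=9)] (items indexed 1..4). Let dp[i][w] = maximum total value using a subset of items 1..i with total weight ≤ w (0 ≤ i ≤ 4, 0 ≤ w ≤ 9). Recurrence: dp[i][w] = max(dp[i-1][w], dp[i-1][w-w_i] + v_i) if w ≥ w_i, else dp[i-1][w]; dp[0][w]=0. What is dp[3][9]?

i\w   0   1   2   3   4   5   6   7   8   9
  0   0   0   0   0   0   0   0   0   0   0
  1   0   0   0   0  10  10  10  10  10  10
  2   0   0   6   6  10  10  16  16  16  16
  3   0   0   6   6  10  10  16  16  16  16
  4   0   0   6   6  10  10  16  16  16  16

16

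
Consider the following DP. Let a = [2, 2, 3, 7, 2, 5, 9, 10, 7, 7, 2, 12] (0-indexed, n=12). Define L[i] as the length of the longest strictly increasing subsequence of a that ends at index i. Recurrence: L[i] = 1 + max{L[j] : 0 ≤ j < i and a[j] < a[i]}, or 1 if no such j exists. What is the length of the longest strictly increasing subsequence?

6

   i    0    1    2    3    4    5    6    7    8    9   10   11
a[i]    2    2    3    7    2    5    9   10    7    7    2   12
L[i]    1    1    2    3    1    3    4    5    4    4    1    6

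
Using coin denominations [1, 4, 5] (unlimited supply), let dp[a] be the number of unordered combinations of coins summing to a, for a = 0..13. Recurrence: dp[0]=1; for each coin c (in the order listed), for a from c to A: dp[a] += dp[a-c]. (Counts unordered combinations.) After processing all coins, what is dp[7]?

3

after  coin     0     1     2     3     4     5     6     7     8     9    10    11    12    13
          1     1     1     1     1     1     1     1     1     1     1     1     1     1     1
          4     1     1     1     1     2     2     2     2     3     3     3     3     4     4
          5     1     1     1     1     2     3     3     3     4     5     6     6     7     8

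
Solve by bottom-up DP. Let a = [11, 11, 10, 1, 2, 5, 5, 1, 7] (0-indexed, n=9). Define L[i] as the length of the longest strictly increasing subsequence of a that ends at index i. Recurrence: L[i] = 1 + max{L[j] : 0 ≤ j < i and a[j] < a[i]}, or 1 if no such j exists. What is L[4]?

2

   i    0    1    2    3    4    5    6    7    8
a[i]   11   11   10    1    2    5    5    1    7
L[i]    1    1    1    1    2    3    3    1    4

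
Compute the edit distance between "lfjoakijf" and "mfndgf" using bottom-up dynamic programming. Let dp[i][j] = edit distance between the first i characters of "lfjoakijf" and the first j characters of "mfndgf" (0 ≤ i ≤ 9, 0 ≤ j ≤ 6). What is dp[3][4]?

3

   ''  m  f  n  d  g  f
''  0  1  2  3  4  5  6
 l  1  1  2  3  4  5  6
 f  2  2  1  2  3  4  5
 j  3  3  2  2  3  4  5
 o  4  4  3  3  3  4  5
 a  5  5  4  4  4  4  5
 k  6  6  5  5  5  5  5
 i  7  7  6  6  6  6  6
 j  8  8  7  7  7  7  7
 f  9  9  8  8  8  8  7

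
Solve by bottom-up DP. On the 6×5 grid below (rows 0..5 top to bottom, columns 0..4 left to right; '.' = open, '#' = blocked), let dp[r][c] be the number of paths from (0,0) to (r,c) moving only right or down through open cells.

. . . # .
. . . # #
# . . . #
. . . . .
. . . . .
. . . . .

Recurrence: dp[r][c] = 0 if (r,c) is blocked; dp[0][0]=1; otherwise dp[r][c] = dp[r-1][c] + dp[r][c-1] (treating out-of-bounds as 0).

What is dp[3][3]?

r\c   0   1   2   3   4
  0   1   1   1   0   0
  1   1   2   3   0   0
  2   0   2   5   5   0
  3   0   2   7  12  12
  4   0   2   9  21  33
  5   0   2  11  32  65

12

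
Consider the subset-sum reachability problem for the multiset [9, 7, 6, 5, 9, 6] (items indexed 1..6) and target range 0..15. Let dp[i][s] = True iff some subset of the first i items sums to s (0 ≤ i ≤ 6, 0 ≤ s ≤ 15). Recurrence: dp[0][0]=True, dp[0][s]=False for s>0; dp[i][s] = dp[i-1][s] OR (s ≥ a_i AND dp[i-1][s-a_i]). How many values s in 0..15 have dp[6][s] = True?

i\s   0   1   2   3   4   5   6   7   8   9  10  11  12  13  14  15
  0   T   F   F   F   F   F   F   F   F   F   F   F   F   F   F   F
  1   T   F   F   F   F   F   F   F   F   T   F   F   F   F   F   F
  2   T   F   F   F   F   F   F   T   F   T   F   F   F   F   F   F
  3   T   F   F   F   F   F   T   T   F   T   F   F   F   T   F   T
  4   T   F   F   F   F   T   T   T   F   T   F   T   T   T   T   T
  5   T   F   F   F   F   T   T   T   F   T   F   T   T   T   T   T
  6   T   F   F   F   F   T   T   T   F   T   F   T   T   T   T   T

10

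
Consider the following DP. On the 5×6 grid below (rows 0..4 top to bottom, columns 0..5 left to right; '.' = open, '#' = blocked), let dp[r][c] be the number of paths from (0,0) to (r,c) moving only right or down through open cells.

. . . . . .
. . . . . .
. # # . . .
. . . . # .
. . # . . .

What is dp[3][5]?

r\c   0   1   2   3   4   5
  0   1   1   1   1   1   1
  1   1   2   3   4   5   6
  2   1   0   0   4   9  15
  3   1   1   1   5   0  15
  4   1   2   0   5   5  20

15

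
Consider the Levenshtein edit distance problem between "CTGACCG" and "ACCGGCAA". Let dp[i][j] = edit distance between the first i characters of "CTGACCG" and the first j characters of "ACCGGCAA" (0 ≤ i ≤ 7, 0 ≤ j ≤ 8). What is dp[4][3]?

   ''  A  C  C  G  G  C  A  A
''  0  1  2  3  4  5  6  7  8
 C  1  1  1  2  3  4  5  6  7
 T  2  2  2  2  3  4  5  6  7
 G  3  3  3  3  2  3  4  5  6
 A  4  3  4  4  3  3  4  4  5
 C  5  4  3  4  4  4  3  4  5
 C  6  5  4  3  4  5  4  4  5
 G  7  6  5  4  3  4  5  5  5

4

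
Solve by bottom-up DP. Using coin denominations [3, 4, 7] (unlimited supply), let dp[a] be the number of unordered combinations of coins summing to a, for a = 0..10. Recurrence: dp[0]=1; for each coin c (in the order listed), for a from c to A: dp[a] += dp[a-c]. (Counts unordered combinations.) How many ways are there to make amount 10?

2

after  coin     0     1     2     3     4     5     6     7     8     9    10
          3     1     0     0     1     0     0     1     0     0     1     0
          4     1     0     0     1     1     0     1     1     1     1     1
          7     1     0     0     1     1     0     1     2     1     1     2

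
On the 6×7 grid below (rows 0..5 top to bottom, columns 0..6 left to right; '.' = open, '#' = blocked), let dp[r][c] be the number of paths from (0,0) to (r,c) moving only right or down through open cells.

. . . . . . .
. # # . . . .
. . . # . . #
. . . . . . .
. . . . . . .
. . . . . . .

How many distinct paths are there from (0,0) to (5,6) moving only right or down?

r\c   0   1   2   3   4   5   6
  0   1   1   1   1   1   1   1
  1   1   0   0   1   2   3   4
  2   1   1   1   0   2   5   0
  3   1   2   3   3   5  10  10
  4   1   3   6   9  14  24  34
  5   1   4  10  19  33  57  91

91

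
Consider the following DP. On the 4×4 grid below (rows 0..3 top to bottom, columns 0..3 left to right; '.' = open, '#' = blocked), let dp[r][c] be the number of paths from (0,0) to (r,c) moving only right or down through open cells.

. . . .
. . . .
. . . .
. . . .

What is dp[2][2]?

r\c   0   1   2   3
  0   1   1   1   1
  1   1   2   3   4
  2   1   3   6  10
  3   1   4  10  20

6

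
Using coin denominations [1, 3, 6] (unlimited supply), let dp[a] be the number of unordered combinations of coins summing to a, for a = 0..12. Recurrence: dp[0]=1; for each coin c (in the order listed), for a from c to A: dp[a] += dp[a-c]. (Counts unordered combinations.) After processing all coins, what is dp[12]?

after  coin     0     1     2     3     4     5     6     7     8     9    10    11    12
          1     1     1     1     1     1     1     1     1     1     1     1     1     1
          3     1     1     1     2     2     2     3     3     3     4     4     4     5
          6     1     1     1     2     2     2     4     4     4     6     6     6     9

9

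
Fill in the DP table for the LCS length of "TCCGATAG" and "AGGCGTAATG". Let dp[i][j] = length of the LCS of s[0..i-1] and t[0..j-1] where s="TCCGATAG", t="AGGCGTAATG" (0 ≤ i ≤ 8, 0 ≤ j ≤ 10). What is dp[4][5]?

2

   ''  A  G  G  C  G  T  A  A  T  G
''  0  0  0  0  0  0  0  0  0  0  0
 T  0  0  0  0  0  0  1  1  1  1  1
 C  0  0  0  0  1  1  1  1  1  1  1
 C  0  0  0  0  1  1  1  1  1  1  1
 G  0  0  1  1  1  2  2  2  2  2  2
 A  0  1  1  1  1  2  2  3  3  3  3
 T  0  1  1  1  1  2  3  3  3  4  4
 A  0  1  1  1  1  2  3  4  4  4  4
 G  0  1  2  2  2  2  3  4  4  4  5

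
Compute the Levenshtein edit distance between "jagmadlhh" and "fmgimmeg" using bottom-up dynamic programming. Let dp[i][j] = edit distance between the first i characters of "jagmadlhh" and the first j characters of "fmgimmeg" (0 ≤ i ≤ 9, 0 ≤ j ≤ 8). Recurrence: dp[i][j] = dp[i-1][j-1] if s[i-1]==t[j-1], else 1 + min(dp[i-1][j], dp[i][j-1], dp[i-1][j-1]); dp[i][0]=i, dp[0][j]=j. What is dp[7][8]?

   ''  f  m  g  i  m  m  e  g
''  0  1  2  3  4  5  6  7  8
 j  1  1  2  3  4  5  6  7  8
 a  2  2  2  3  4  5  6  7  8
 g  3  3  3  2  3  4  5  6  7
 m  4  4  3  3  3  3  4  5  6
 a  5  5  4  4  4  4  4  5  6
 d  6  6  5  5  5  5  5  5  6
 l  7  7  6  6  6  6  6  6  6
 h  8  8  7  7  7  7  7  7  7
 h  9  9  8  8  8  8  8  8  8

6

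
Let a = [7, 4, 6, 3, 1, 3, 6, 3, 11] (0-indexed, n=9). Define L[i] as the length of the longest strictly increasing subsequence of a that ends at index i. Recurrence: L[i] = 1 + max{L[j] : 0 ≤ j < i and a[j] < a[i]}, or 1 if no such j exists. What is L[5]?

2

   i    0    1    2    3    4    5    6    7    8
a[i]    7    4    6    3    1    3    6    3   11
L[i]    1    1    2    1    1    2    3    2    4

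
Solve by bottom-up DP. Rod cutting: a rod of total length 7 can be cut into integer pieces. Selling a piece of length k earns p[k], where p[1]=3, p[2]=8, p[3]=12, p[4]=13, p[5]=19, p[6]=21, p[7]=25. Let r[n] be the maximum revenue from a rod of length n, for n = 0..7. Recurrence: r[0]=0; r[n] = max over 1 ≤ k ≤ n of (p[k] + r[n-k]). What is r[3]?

   n    0    1    2    3    4    5    6    7
r[n]    0    3    8   12   16   20   24   28

12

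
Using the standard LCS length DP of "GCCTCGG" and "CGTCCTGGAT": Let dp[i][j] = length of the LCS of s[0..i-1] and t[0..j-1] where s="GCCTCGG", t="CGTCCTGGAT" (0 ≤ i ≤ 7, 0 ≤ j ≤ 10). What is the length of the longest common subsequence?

6

   ''  C  G  T  C  C  T  G  G  A  T
''  0  0  0  0  0  0  0  0  0  0  0
 G  0  0  1  1  1  1  1  1  1  1  1
 C  0  1  1  1  2  2  2  2  2  2  2
 C  0  1  1  1  2  3  3  3  3  3  3
 T  0  1  1  2  2  3  4  4  4  4  4
 C  0  1  1  2  3  3  4  4  4  4  4
 G  0  1  2  2  3  3  4  5  5  5  5
 G  0  1  2  2  3  3  4  5  6  6  6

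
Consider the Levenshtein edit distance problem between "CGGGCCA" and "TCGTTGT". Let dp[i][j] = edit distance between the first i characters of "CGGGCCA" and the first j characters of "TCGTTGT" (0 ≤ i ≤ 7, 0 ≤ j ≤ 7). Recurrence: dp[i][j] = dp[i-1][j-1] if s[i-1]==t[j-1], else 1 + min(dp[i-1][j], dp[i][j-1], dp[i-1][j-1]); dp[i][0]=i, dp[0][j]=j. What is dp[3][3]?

   ''  T  C  G  T  T  G  T
''  0  1  2  3  4  5  6  7
 C  1  1  1  2  3  4  5  6
 G  2  2  2  1  2  3  4  5
 G  3  3  3  2  2  3  3  4
 G  4  4  4  3  3  3  3  4
 C  5  5  4  4  4  4  4  4
 C  6  6  5  5  5  5  5  5
 A  7  7  6  6  6  6  6  6

2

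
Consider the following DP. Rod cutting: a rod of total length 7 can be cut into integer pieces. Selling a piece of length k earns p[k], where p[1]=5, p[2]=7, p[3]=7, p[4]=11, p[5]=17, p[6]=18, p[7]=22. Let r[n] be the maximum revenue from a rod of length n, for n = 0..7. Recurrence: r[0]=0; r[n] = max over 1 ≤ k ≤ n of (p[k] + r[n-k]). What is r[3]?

15

   n    0    1    2    3    4    5    6    7
r[n]    0    5   10   15   20   25   30   35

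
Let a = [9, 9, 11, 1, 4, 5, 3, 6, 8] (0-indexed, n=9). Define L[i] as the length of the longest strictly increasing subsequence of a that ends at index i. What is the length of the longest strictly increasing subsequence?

5

   i    0    1    2    3    4    5    6    7    8
a[i]    9    9   11    1    4    5    3    6    8
L[i]    1    1    2    1    2    3    2    4    5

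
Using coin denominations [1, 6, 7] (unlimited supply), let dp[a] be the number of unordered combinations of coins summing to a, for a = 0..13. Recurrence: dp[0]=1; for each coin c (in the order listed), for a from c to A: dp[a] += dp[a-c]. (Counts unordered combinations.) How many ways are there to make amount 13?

after  coin     0     1     2     3     4     5     6     7     8     9    10    11    12    13
          1     1     1     1     1     1     1     1     1     1     1     1     1     1     1
          6     1     1     1     1     1     1     2     2     2     2     2     2     3     3
          7     1     1     1     1     1     1     2     3     3     3     3     3     4     5

5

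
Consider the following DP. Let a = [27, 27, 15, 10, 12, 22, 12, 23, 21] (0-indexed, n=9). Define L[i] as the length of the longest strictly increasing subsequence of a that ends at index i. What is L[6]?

2

   i    0    1    2    3    4    5    6    7    8
a[i]   27   27   15   10   12   22   12   23   21
L[i]    1    1    1    1    2    3    2    4    3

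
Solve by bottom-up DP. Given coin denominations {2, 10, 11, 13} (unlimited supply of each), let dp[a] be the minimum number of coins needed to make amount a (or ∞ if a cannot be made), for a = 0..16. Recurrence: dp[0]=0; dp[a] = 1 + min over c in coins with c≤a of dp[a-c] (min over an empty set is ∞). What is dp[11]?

1

 a  0  1  2  3  4  5  6  7  8  9 10 11 12 13 14 15 16
dp  0  -  1  -  2  -  3  -  4  -  1  1  2  1  3  2  4
(- denotes ∞ / unreachable)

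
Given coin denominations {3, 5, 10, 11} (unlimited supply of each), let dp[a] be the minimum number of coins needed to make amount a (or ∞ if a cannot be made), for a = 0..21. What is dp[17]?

 a  0  1  2  3  4  5  6  7  8  9 10 11 12 13 14 15 16 17 18 19 20 21
dp  0  -  -  1  -  1  2  -  2  3  1  1  4  2  2  2  2  3  3  3  2  2
(- denotes ∞ / unreachable)

3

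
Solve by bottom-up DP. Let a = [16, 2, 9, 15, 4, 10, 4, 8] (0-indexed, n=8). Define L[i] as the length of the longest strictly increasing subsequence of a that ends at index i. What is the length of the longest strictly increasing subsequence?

3

   i    0    1    2    3    4    5    6    7
a[i]   16    2    9   15    4   10    4    8
L[i]    1    1    2    3    2    3    2    3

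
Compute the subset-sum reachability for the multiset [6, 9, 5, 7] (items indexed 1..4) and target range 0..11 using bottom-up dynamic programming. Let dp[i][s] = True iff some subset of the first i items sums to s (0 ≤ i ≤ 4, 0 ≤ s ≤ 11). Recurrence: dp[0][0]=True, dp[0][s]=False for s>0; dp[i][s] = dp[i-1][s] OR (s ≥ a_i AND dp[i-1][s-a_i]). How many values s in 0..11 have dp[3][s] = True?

5

i\s   0   1   2   3   4   5   6   7   8   9  10  11
  0   T   F   F   F   F   F   F   F   F   F   F   F
  1   T   F   F   F   F   F   T   F   F   F   F   F
  2   T   F   F   F   F   F   T   F   F   T   F   F
  3   T   F   F   F   F   T   T   F   F   T   F   T
  4   T   F   F   F   F   T   T   T   F   T   F   T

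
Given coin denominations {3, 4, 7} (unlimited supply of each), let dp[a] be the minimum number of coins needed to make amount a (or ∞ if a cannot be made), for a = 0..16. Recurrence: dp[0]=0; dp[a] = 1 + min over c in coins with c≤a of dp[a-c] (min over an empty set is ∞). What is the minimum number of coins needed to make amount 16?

4

 a  0  1  2  3  4  5  6  7  8  9 10 11 12 13 14 15 16
dp  0  -  -  1  1  -  2  1  2  3  2  2  3  3  2  3  4
(- denotes ∞ / unreachable)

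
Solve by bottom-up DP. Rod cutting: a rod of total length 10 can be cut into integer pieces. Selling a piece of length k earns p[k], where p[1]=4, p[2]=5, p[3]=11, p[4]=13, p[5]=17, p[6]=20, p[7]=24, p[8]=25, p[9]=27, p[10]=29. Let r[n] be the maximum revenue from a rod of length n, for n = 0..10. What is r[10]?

   n    0    1    2    3    4    5    6    7    8    9   10
r[n]    0    4    8   12   16   20   24   28   32   36   40

40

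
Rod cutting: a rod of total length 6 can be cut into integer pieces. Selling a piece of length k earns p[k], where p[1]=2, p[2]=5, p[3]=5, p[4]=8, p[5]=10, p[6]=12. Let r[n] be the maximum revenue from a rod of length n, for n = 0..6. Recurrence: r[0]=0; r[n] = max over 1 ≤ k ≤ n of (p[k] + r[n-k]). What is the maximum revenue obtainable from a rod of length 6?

   n    0    1    2    3    4    5    6
r[n]    0    2    5    7   10   12   15

15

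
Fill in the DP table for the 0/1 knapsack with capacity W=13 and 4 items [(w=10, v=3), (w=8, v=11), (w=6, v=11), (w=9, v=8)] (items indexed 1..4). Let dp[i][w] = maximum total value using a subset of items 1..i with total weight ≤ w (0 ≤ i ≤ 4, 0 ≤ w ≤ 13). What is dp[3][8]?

11

i\w   0   1   2   3   4   5   6   7   8   9  10  11  12  13
  0   0   0   0   0   0   0   0   0   0   0   0   0   0   0
  1   0   0   0   0   0   0   0   0   0   0   3   3   3   3
  2   0   0   0   0   0   0   0   0  11  11  11  11  11  11
  3   0   0   0   0   0   0  11  11  11  11  11  11  11  11
  4   0   0   0   0   0   0  11  11  11  11  11  11  11  11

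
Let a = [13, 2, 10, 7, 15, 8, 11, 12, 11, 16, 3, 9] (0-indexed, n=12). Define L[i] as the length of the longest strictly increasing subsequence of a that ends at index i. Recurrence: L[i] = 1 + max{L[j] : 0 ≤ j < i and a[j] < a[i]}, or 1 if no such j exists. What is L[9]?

6

   i    0    1    2    3    4    5    6    7    8    9   10   11
a[i]   13    2   10    7   15    8   11   12   11   16    3    9
L[i]    1    1    2    2    3    3    4    5    4    6    2    4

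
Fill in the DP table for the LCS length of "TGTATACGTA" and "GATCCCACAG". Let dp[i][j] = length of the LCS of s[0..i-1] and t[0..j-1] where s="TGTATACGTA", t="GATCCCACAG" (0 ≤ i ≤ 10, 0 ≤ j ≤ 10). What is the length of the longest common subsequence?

   ''  G  A  T  C  C  C  A  C  A  G
''  0  0  0  0  0  0  0  0  0  0  0
 T  0  0  0  1  1  1  1  1  1  1  1
 G  0  1  1  1  1  1  1  1  1  1  2
 T  0  1  1  2  2  2  2  2  2  2  2
 A  0  1  2  2  2  2  2  3  3  3  3
 T  0  1  2  3  3  3  3  3  3  3  3
 A  0  1  2  3  3  3  3  4  4  4  4
 C  0  1  2  3  4  4  4  4  5  5  5
 G  0  1  2  3  4  4  4  4  5  5  6
 T  0  1  2  3  4  4  4  4  5  5  6
 A  0  1  2  3  4  4  4  5  5  6  6

6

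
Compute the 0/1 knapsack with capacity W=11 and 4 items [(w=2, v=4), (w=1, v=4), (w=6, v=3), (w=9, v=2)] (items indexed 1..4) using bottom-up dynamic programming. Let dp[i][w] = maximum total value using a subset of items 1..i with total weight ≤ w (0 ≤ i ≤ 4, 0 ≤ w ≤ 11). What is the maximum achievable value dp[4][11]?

11

i\w   0   1   2   3   4   5   6   7   8   9  10  11
  0   0   0   0   0   0   0   0   0   0   0   0   0
  1   0   0   4   4   4   4   4   4   4   4   4   4
  2   0   4   4   8   8   8   8   8   8   8   8   8
  3   0   4   4   8   8   8   8   8   8  11  11  11
  4   0   4   4   8   8   8   8   8   8  11  11  11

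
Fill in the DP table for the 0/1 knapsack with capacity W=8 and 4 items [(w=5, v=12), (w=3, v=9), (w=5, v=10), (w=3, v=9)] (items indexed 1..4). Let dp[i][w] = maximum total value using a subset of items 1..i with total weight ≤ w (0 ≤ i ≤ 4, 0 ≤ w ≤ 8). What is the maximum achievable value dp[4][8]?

i\w   0   1   2   3   4   5   6   7   8
  0   0   0   0   0   0   0   0   0   0
  1   0   0   0   0   0  12  12  12  12
  2   0   0   0   9   9  12  12  12  21
  3   0   0   0   9   9  12  12  12  21
  4   0   0   0   9   9  12  18  18  21

21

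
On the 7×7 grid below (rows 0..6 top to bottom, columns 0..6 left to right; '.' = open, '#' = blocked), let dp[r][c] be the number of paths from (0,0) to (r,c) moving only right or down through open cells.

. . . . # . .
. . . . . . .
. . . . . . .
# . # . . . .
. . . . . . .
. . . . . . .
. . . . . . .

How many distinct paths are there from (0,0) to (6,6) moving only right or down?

r\c   0   1   2   3   4   5   6
  0   1   1   1   1   0   0   0
  1   1   2   3   4   4   4   4
  2   1   3   6  10  14  18  22
  3   0   3   0  10  24  42  64
  4   0   3   3  13  37  79 143
  5   0   3   6  19  56 135 278
  6   0   3   9  28  84 219 497

497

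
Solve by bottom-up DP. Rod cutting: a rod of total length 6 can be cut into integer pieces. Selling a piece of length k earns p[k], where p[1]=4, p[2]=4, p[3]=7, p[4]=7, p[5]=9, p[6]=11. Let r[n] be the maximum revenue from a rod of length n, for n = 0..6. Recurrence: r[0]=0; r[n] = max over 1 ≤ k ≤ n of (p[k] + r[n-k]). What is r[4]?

16

   n    0    1    2    3    4    5    6
r[n]    0    4    8   12   16   20   24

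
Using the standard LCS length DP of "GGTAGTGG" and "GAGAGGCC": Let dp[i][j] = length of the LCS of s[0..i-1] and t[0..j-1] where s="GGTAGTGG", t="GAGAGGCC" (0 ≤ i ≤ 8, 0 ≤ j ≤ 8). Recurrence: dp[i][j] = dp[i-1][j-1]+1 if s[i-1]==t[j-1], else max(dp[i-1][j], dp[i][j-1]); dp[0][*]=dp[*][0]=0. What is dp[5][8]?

   ''  G  A  G  A  G  G  C  C
''  0  0  0  0  0  0  0  0  0
 G  0  1  1  1  1  1  1  1  1
 G  0  1  1  2  2  2  2  2  2
 T  0  1  1  2  2  2  2  2  2
 A  0  1  2  2  3  3  3  3  3
 G  0  1  2  3  3  4  4  4  4
 T  0  1  2  3  3  4  4  4  4
 G  0  1  2  3  3  4  5  5  5
 G  0  1  2  3  3  4  5  5  5

4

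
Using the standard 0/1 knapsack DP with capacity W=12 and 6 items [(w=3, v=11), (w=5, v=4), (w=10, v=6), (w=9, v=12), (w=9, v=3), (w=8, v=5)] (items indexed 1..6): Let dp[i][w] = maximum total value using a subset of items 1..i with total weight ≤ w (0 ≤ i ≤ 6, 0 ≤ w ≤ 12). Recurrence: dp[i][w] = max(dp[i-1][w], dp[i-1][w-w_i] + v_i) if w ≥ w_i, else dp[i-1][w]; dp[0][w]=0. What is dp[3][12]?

15

i\w   0   1   2   3   4   5   6   7   8   9  10  11  12
  0   0   0   0   0   0   0   0   0   0   0   0   0   0
  1   0   0   0  11  11  11  11  11  11  11  11  11  11
  2   0   0   0  11  11  11  11  11  15  15  15  15  15
  3   0   0   0  11  11  11  11  11  15  15  15  15  15
  4   0   0   0  11  11  11  11  11  15  15  15  15  23
  5   0   0   0  11  11  11  11  11  15  15  15  15  23
  6   0   0   0  11  11  11  11  11  15  15  15  16  23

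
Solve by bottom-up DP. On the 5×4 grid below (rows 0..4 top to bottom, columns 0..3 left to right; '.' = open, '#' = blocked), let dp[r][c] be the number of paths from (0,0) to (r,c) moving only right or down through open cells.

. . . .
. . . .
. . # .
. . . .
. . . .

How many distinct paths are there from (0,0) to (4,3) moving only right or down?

r\c   0   1   2   3
  0   1   1   1   1
  1   1   2   3   4
  2   1   3   0   4
  3   1   4   4   8
  4   1   5   9  17

17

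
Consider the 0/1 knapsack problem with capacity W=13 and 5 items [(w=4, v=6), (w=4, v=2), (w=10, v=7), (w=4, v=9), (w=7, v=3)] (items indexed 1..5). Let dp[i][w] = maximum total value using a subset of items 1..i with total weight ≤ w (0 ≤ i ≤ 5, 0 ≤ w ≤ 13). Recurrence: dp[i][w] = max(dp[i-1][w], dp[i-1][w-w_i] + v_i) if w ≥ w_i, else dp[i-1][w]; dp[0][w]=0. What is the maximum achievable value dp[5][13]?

i\w   0   1   2   3   4   5   6   7   8   9  10  11  12  13
  0   0   0   0   0   0   0   0   0   0   0   0   0   0   0
  1   0   0   0   0   6   6   6   6   6   6   6   6   6   6
  2   0   0   0   0   6   6   6   6   8   8   8   8   8   8
  3   0   0   0   0   6   6   6   6   8   8   8   8   8   8
  4   0   0   0   0   9   9   9   9  15  15  15  15  17  17
  5   0   0   0   0   9   9   9   9  15  15  15  15  17  17

17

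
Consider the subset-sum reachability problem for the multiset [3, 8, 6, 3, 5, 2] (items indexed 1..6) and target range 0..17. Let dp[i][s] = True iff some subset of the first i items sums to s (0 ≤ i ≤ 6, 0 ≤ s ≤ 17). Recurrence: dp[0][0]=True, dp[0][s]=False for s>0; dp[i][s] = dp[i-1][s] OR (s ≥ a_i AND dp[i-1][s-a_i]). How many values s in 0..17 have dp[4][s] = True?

9

i\s   0   1   2   3   4   5   6   7   8   9  10  11  12  13  14  15  16  17
  0   T   F   F   F   F   F   F   F   F   F   F   F   F   F   F   F   F   F
  1   T   F   F   T   F   F   F   F   F   F   F   F   F   F   F   F   F   F
  2   T   F   F   T   F   F   F   F   T   F   F   T   F   F   F   F   F   F
  3   T   F   F   T   F   F   T   F   T   T   F   T   F   F   T   F   F   T
  4   T   F   F   T   F   F   T   F   T   T   F   T   T   F   T   F   F   T
  5   T   F   F   T   F   T   T   F   T   T   F   T   T   T   T   F   T   T
  6   T   F   T   T   F   T   T   T   T   T   T   T   T   T   T   T   T   T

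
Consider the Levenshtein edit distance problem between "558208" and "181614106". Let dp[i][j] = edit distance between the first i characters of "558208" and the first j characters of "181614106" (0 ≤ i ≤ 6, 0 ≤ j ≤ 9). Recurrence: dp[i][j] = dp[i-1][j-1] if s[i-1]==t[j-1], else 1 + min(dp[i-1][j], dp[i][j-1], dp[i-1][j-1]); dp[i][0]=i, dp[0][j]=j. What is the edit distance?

8

   ''  1  8  1  6  1  4  1  0  6
''  0  1  2  3  4  5  6  7  8  9
 5  1  1  2  3  4  5  6  7  8  9
 5  2  2  2  3  4  5  6  7  8  9
 8  3  3  2  3  4  5  6  7  8  9
 2  4  4  3  3  4  5  6  7  8  9
 0  5  5  4  4  4  5  6  7  7  8
 8  6  6  5  5  5  5  6  7  8  8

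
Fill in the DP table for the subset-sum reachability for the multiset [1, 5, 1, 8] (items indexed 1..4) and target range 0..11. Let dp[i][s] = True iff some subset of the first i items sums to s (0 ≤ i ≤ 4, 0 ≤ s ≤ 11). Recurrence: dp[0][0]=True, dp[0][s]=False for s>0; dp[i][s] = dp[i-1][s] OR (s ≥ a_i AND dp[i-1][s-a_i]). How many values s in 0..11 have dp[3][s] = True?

i\s   0   1   2   3   4   5   6   7   8   9  10  11
  0   T   F   F   F   F   F   F   F   F   F   F   F
  1   T   T   F   F   F   F   F   F   F   F   F   F
  2   T   T   F   F   F   T   T   F   F   F   F   F
  3   T   T   T   F   F   T   T   T   F   F   F   F
  4   T   T   T   F   F   T   T   T   T   T   T   F

6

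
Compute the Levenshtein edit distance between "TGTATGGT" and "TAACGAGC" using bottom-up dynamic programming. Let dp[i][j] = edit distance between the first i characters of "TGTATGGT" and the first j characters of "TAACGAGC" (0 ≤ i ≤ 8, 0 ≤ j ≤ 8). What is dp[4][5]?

   ''  T  A  A  C  G  A  G  C
''  0  1  2  3  4  5  6  7  8
 T  1  0  1  2  3  4  5  6  7
 G  2  1  1  2  3  3  4  5  6
 T  3  2  2  2  3  4  4  5  6
 A  4  3  2  2  3  4  4  5  6
 T  5  4  3  3  3  4  5  5  6
 G  6  5  4  4  4  3  4  5  6
 G  7  6  5  5  5  4  4  4  5
 T  8  7  6  6  6  5  5  5  5

4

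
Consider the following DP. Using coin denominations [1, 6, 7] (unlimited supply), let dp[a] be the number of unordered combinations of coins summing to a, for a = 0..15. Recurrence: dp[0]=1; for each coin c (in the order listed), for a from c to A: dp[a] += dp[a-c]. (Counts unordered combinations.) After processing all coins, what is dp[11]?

3

after  coin     0     1     2     3     4     5     6     7     8     9    10    11    12    13    14    15
          1     1     1     1     1     1     1     1     1     1     1     1     1     1     1     1     1
          6     1     1     1     1     1     1     2     2     2     2     2     2     3     3     3     3
          7     1     1     1     1     1     1     2     3     3     3     3     3     4     5     6     6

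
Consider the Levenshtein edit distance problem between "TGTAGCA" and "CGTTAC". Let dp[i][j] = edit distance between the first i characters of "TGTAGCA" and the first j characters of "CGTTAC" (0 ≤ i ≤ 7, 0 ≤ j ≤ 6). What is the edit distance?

4

   ''  C  G  T  T  A  C
''  0  1  2  3  4  5  6
 T  1  1  2  2  3  4  5
 G  2  2  1  2  3  4  5
 T  3  3  2  1  2  3  4
 A  4  4  3  2  2  2  3
 G  5  5  4  3  3  3  3
 C  6  5  5  4  4  4  3
 A  7  6  6  5  5  4  4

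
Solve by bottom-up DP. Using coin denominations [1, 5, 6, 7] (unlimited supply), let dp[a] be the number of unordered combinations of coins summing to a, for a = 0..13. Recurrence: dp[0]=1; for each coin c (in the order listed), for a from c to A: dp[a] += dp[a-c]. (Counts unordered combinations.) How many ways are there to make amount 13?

after  coin     0     1     2     3     4     5     6     7     8     9    10    11    12    13
          1     1     1     1     1     1     1     1     1     1     1     1     1     1     1
          5     1     1     1     1     1     2     2     2     2     2     3     3     3     3
          6     1     1     1     1     1     2     3     3     3     3     4     5     6     6
          7     1     1     1     1     1     2     3     4     4     4     5     6     8     9

9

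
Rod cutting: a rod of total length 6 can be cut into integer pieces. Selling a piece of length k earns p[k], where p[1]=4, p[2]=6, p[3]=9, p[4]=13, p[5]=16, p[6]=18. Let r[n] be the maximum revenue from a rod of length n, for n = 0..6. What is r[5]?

20

   n    0    1    2    3    4    5    6
r[n]    0    4    8   12   16   20   24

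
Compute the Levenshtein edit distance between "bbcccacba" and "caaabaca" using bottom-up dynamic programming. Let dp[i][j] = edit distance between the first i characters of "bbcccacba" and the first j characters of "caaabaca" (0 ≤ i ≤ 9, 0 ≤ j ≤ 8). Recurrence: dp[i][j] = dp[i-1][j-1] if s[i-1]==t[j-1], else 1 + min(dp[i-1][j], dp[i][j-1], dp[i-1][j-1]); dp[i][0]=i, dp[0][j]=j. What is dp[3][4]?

4

   ''  c  a  a  a  b  a  c  a
''  0  1  2  3  4  5  6  7  8
 b  1  1  2  3  4  4  5  6  7
 b  2  2  2  3  4  4  5  6  7
 c  3  2  3  3  4  5  5  5  6
 c  4  3  3  4  4  5  6  5  6
 c  5  4  4  4  5  5  6  6  6
 a  6  5  4  4  4  5  5  6  6
 c  7  6  5  5  5  5  6  5  6
 b  8  7  6  6  6  5  6  6  6
 a  9  8  7  6  6  6  5  6  6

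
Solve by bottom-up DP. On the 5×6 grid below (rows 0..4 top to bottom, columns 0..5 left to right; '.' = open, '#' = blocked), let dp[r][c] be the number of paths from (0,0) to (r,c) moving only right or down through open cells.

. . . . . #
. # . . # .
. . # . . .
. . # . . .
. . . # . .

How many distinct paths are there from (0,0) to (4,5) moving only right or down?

r\c   0   1   2   3   4   5
  0   1   1   1   1   1   0
  1   1   0   1   2   0   0
  2   1   1   0   2   2   2
  3   1   2   0   2   4   6
  4   1   3   3   0   4  10

10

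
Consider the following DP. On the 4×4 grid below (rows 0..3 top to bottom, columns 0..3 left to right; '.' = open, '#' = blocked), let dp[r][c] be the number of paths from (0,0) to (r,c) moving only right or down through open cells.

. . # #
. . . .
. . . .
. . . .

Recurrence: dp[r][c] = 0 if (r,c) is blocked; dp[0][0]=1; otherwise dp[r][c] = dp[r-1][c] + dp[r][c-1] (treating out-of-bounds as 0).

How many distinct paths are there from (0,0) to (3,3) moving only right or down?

r\c   0   1   2   3
  0   1   1   0   0
  1   1   2   2   2
  2   1   3   5   7
  3   1   4   9  16

16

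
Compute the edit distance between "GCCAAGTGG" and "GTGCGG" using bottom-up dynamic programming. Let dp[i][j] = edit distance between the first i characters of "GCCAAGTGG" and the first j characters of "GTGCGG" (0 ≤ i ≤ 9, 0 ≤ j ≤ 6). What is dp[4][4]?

3

   ''  G  T  G  C  G  G
''  0  1  2  3  4  5  6
 G  1  0  1  2  3  4  5
 C  2  1  1  2  2  3  4
 C  3  2  2  2  2  3  4
 A  4  3  3  3  3  3  4
 A  5  4  4  4  4  4  4
 G  6  5  5  4  5  4  4
 T  7  6  5  5  5  5  5
 G  8  7  6  5  6  5  5
 G  9  8  7  6  6  6  5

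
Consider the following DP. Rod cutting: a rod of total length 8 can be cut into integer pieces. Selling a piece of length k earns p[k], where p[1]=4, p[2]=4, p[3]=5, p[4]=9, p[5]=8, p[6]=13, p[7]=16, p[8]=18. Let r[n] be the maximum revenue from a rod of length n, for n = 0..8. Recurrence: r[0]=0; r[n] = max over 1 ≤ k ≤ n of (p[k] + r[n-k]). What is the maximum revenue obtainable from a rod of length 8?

   n    0    1    2    3    4    5    6    7    8
r[n]    0    4    8   12   16   20   24   28   32

32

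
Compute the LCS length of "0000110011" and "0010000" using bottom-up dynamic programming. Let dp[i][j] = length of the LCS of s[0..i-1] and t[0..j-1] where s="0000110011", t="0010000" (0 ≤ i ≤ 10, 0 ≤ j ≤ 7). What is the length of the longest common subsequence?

6

   ''  0  0  1  0  0  0  0
''  0  0  0  0  0  0  0  0
 0  0  1  1  1  1  1  1  1
 0  0  1  2  2  2  2  2  2
 0  0  1  2  2  3  3  3  3
 0  0  1  2  2  3  4  4  4
 1  0  1  2  3  3  4  4  4
 1  0  1  2  3  3  4  4  4
 0  0  1  2  3  4  4  5  5
 0  0  1  2  3  4  5  5  6
 1  0  1  2  3  4  5  5  6
 1  0  1  2  3  4  5  5  6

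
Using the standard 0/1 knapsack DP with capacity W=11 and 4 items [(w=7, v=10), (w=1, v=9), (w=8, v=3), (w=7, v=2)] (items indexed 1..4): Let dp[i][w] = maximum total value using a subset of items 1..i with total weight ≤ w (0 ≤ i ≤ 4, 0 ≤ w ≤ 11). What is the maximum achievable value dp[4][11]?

19

i\w   0   1   2   3   4   5   6   7   8   9  10  11
  0   0   0   0   0   0   0   0   0   0   0   0   0
  1   0   0   0   0   0   0   0  10  10  10  10  10
  2   0   9   9   9   9   9   9  10  19  19  19  19
  3   0   9   9   9   9   9   9  10  19  19  19  19
  4   0   9   9   9   9   9   9  10  19  19  19  19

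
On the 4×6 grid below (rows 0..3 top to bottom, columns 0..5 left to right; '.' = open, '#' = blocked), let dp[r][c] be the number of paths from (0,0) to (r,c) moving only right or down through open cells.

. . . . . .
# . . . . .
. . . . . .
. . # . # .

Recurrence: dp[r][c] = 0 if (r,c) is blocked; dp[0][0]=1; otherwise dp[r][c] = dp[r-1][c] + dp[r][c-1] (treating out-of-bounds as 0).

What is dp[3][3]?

6

r\c   0   1   2   3   4   5
  0   1   1   1   1   1   1
  1   0   1   2   3   4   5
  2   0   1   3   6  10  15
  3   0   1   0   6   0  15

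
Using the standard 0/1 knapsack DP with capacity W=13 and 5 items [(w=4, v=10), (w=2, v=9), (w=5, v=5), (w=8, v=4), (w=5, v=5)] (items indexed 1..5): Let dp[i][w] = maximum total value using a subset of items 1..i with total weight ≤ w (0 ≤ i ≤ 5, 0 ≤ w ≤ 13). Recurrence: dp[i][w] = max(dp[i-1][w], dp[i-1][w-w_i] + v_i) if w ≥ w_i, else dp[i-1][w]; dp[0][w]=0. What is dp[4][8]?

i\w   0   1   2   3   4   5   6   7   8   9  10  11  12  13
  0   0   0   0   0   0   0   0   0   0   0   0   0   0   0
  1   0   0   0   0  10  10  10  10  10  10  10  10  10  10
  2   0   0   9   9  10  10  19  19  19  19  19  19  19  19
  3   0   0   9   9  10  10  19  19  19  19  19  24  24  24
  4   0   0   9   9  10  10  19  19  19  19  19  24  24  24
  5   0   0   9   9  10  10  19  19  19  19  19  24  24  24

19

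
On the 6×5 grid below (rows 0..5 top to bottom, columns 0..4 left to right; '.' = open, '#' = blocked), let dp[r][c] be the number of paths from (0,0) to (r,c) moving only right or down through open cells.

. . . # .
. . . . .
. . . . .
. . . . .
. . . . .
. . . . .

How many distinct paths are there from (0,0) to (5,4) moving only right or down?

120

r\c   0   1   2   3   4
  0   1   1   1   0   0
  1   1   2   3   3   3
  2   1   3   6   9  12
  3   1   4  10  19  31
  4   1   5  15  34  65
  5   1   6  21  55 120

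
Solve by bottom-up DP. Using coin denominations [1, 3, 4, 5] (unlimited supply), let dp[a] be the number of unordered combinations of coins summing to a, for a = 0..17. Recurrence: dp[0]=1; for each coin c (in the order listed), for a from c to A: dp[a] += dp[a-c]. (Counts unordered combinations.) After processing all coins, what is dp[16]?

31

after  coin     0     1     2     3     4     5     6     7     8     9    10    11    12    13    14    15    16    17
          1     1     1     1     1     1     1     1     1     1     1     1     1     1     1     1     1     1     1
          3     1     1     1     2     2     2     3     3     3     4     4     4     5     5     5     6     6     6
          4     1     1     1     2     3     3     4     5     6     7     8     9    11    12    13    15    17    18
          5     1     1     1     2     3     4     5     6     8    10    12    14    17    20    23    27    31    35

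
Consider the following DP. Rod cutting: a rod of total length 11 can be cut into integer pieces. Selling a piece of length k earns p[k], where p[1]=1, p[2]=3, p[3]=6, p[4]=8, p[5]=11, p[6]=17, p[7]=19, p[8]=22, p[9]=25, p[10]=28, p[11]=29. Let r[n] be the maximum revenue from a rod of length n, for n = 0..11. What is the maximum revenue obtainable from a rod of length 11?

29

   n    0    1    2    3    4    5    6    7    8    9   10   11
r[n]    0    1    3    6    8   11   17   19   22   25   28   29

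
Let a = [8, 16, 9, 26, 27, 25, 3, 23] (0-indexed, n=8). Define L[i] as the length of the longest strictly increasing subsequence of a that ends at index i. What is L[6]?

   i    0    1    2    3    4    5    6    7
a[i]    8   16    9   26   27   25    3   23
L[i]    1    2    2    3    4    3    1    3

1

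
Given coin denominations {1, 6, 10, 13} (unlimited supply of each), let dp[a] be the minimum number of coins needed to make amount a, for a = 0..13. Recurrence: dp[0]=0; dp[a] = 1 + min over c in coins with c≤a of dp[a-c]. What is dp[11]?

2

 a  0  1  2  3  4  5  6  7  8  9 10 11 12 13
dp  0  1  2  3  4  5  1  2  3  4  1  2  2  1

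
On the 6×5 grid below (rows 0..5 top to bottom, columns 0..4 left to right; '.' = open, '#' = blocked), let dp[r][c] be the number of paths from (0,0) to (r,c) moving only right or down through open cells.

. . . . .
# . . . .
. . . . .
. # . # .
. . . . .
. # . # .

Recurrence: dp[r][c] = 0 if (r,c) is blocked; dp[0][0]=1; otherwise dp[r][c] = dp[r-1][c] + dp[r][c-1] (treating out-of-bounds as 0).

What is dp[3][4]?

r\c   0   1   2   3   4
  0   1   1   1   1   1
  1   0   1   2   3   4
  2   0   1   3   6  10
  3   0   0   3   0  10
  4   0   0   3   3  13
  5   0   0   3   0  13

10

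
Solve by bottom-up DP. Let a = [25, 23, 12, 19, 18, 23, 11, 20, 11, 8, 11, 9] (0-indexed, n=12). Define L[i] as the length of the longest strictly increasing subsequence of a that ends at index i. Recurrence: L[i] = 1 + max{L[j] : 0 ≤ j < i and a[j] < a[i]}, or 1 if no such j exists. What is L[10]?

   i    0    1    2    3    4    5    6    7    8    9   10   11
a[i]   25   23   12   19   18   23   11   20   11    8   11    9
L[i]    1    1    1    2    2    3    1    3    1    1    2    2

2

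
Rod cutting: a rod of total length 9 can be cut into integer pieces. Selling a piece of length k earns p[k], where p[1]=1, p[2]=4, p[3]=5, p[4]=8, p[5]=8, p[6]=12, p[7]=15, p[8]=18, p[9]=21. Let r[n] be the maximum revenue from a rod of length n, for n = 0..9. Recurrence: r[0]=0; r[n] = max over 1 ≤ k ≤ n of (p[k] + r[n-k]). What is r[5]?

9

   n    0    1    2    3    4    5    6    7    8    9
r[n]    0    1    4    5    8    9   12   15   18   21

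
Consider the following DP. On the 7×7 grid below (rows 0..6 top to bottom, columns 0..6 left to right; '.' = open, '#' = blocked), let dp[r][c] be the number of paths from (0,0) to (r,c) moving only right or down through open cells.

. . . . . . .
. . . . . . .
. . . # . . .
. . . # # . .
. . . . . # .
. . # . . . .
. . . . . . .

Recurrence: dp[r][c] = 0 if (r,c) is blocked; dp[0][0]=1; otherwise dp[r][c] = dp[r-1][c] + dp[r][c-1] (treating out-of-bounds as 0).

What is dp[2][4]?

r\c   0   1   2   3   4   5   6
  0   1   1   1   1   1   1   1
  1   1   2   3   4   5   6   7
  2   1   3   6   0   5  11  18
  3   1   4  10   0   0  11  29
  4   1   5  15  15  15   0  29
  5   1   6   0  15  30  30  59
  6   1   7   7  22  52  82 141

5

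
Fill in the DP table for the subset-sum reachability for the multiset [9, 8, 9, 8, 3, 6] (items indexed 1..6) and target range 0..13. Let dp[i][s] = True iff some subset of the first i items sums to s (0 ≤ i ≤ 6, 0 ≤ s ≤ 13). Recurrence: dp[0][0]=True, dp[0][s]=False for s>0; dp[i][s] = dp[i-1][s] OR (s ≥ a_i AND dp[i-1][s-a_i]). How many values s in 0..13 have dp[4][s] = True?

i\s   0   1   2   3   4   5   6   7   8   9  10  11  12  13
  0   T   F   F   F   F   F   F   F   F   F   F   F   F   F
  1   T   F   F   F   F   F   F   F   F   T   F   F   F   F
  2   T   F   F   F   F   F   F   F   T   T   F   F   F   F
  3   T   F   F   F   F   F   F   F   T   T   F   F   F   F
  4   T   F   F   F   F   F   F   F   T   T   F   F   F   F
  5   T   F   F   T   F   F   F   F   T   T   F   T   T   F
  6   T   F   F   T   F   F   T   F   T   T   F   T   T   F

3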